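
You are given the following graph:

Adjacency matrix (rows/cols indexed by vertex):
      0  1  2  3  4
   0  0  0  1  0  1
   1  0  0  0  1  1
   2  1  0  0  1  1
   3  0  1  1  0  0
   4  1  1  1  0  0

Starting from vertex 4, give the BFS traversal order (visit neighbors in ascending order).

BFS from vertex 4 (neighbors processed in ascending order):
Visit order: 4, 0, 1, 2, 3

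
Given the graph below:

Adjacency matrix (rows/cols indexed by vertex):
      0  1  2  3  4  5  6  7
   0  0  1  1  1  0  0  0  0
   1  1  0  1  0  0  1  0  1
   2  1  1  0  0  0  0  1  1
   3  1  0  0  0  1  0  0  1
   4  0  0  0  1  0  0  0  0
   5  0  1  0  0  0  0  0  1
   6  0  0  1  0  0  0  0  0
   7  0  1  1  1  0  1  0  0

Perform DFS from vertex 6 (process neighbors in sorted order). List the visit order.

DFS from vertex 6 (neighbors processed in ascending order):
Visit order: 6, 2, 0, 1, 5, 7, 3, 4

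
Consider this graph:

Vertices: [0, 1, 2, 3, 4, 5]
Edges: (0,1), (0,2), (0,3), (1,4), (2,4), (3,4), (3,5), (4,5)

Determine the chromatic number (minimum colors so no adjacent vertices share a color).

The graph has a maximum clique of size 3 (lower bound on chromatic number).
A valid 3-coloring: {0: 0, 1: 1, 2: 1, 3: 1, 4: 0, 5: 2}.
Chromatic number = 3.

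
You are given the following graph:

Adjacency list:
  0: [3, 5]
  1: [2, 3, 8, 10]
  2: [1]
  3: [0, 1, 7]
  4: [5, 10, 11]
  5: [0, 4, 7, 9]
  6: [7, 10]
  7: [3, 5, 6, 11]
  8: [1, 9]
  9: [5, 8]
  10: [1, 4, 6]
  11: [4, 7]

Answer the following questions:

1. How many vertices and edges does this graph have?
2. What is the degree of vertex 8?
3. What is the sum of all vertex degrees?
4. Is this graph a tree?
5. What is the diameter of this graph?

Count: 12 vertices, 16 edges.
Vertex 8 has neighbors [1, 9], degree = 2.
Handshaking lemma: 2 * 16 = 32.
A tree on 12 vertices has 11 edges. This graph has 16 edges (5 extra). Not a tree.
Diameter (longest shortest path) = 4.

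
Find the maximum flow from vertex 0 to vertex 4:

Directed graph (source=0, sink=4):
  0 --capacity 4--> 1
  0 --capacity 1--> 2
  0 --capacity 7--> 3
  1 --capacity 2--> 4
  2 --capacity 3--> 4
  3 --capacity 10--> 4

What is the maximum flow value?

Computing max flow:
  Flow on (0->1): 2/4
  Flow on (0->2): 1/1
  Flow on (0->3): 7/7
  Flow on (1->4): 2/2
  Flow on (2->4): 1/3
  Flow on (3->4): 7/10
Maximum flow = 10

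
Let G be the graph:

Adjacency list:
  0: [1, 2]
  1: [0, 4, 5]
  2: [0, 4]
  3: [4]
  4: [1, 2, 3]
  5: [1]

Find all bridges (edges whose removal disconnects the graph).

A bridge is an edge whose removal increases the number of connected components.
Bridges found: (1,5), (3,4)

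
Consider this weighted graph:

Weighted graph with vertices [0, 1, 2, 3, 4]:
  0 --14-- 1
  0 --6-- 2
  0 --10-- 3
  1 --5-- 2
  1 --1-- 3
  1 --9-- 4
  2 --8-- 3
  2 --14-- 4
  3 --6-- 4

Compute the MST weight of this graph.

Applying Kruskal's algorithm (sort edges by weight, add if no cycle):
  Add (1,3) w=1
  Add (1,2) w=5
  Add (0,2) w=6
  Add (3,4) w=6
  Skip (2,3) w=8 (creates cycle)
  Skip (1,4) w=9 (creates cycle)
  Skip (0,3) w=10 (creates cycle)
  Skip (0,1) w=14 (creates cycle)
  Skip (2,4) w=14 (creates cycle)
MST weight = 18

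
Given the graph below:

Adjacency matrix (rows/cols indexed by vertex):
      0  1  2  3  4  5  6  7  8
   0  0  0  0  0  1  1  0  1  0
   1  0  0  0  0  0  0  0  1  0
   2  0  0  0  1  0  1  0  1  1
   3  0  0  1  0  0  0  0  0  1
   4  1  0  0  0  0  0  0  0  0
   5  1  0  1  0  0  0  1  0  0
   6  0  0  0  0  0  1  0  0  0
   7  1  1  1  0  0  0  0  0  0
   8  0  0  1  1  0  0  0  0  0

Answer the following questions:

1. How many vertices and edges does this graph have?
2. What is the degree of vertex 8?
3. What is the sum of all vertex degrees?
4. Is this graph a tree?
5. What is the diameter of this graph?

Count: 9 vertices, 10 edges.
Vertex 8 has neighbors [2, 3], degree = 2.
Handshaking lemma: 2 * 10 = 20.
A tree on 9 vertices has 8 edges. This graph has 10 edges (2 extra). Not a tree.
Diameter (longest shortest path) = 4.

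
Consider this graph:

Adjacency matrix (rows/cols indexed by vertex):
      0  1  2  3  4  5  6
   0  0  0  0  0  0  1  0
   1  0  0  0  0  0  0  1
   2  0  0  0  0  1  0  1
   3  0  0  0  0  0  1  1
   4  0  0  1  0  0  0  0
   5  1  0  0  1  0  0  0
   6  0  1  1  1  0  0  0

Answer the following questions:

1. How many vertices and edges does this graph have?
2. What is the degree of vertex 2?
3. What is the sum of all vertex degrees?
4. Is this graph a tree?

Count: 7 vertices, 6 edges.
Vertex 2 has neighbors [4, 6], degree = 2.
Handshaking lemma: 2 * 6 = 12.
A graph is a tree iff it is connected and has exactly n-1 edges. This graph is connected (all 7 vertices in one component) and has 7-1 = 6 edges. It is a tree.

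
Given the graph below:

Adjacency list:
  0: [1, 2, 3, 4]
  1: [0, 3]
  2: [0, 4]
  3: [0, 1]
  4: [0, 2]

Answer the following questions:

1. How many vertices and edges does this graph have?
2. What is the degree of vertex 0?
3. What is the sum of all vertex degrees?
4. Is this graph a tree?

Count: 5 vertices, 6 edges.
Vertex 0 has neighbors [1, 2, 3, 4], degree = 4.
Handshaking lemma: 2 * 6 = 12.
A tree on 5 vertices has 4 edges. This graph has 6 edges (2 extra). Not a tree.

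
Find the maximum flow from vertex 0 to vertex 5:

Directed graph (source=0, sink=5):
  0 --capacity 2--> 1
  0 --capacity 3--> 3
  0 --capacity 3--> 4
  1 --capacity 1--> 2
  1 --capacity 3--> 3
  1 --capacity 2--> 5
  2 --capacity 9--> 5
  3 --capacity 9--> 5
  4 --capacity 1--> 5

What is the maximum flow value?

Computing max flow:
  Flow on (0->1): 2/2
  Flow on (0->3): 3/3
  Flow on (0->4): 1/3
  Flow on (1->5): 2/2
  Flow on (3->5): 3/9
  Flow on (4->5): 1/1
Maximum flow = 6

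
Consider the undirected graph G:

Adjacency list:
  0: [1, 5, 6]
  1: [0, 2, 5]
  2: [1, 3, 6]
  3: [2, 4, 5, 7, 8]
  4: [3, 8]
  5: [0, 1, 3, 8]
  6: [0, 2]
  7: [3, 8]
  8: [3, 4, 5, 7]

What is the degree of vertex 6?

Vertex 6 has neighbors [0, 2], so deg(6) = 2.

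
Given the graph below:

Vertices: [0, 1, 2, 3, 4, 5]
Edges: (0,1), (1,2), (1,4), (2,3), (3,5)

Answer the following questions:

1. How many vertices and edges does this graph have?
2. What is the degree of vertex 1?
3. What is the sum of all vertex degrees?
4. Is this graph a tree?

Count: 6 vertices, 5 edges.
Vertex 1 has neighbors [0, 2, 4], degree = 3.
Handshaking lemma: 2 * 5 = 10.
A graph is a tree iff it is connected and has exactly n-1 edges. This graph is connected (all 6 vertices in one component) and has 6-1 = 5 edges. It is a tree.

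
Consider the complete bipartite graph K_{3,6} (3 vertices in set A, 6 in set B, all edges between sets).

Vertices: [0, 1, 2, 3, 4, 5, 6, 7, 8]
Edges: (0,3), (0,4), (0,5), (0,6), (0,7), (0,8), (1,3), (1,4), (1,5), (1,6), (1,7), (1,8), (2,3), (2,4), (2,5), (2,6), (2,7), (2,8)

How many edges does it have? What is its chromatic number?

K_{3,6} has 3 * 6 = 18 edges.
Bipartite graphs have chromatic number 2 (color each partition differently).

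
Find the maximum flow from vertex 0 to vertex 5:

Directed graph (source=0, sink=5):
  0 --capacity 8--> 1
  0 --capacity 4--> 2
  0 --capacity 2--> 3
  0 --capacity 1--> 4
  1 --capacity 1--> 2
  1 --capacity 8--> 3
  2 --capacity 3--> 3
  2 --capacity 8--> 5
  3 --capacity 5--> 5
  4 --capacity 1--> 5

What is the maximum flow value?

Computing max flow:
  Flow on (0->1): 6/8
  Flow on (0->2): 4/4
  Flow on (0->4): 1/1
  Flow on (1->2): 1/1
  Flow on (1->3): 5/8
  Flow on (2->5): 5/8
  Flow on (3->5): 5/5
  Flow on (4->5): 1/1
Maximum flow = 11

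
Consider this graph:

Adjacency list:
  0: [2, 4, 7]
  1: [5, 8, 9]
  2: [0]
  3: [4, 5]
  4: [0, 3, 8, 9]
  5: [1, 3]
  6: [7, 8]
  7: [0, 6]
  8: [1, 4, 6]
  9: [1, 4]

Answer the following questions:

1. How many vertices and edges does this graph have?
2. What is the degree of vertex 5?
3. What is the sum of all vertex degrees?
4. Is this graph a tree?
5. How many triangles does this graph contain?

Count: 10 vertices, 12 edges.
Vertex 5 has neighbors [1, 3], degree = 2.
Handshaking lemma: 2 * 12 = 24.
A tree on 10 vertices has 9 edges. This graph has 12 edges (3 extra). Not a tree.
Number of triangles = 0.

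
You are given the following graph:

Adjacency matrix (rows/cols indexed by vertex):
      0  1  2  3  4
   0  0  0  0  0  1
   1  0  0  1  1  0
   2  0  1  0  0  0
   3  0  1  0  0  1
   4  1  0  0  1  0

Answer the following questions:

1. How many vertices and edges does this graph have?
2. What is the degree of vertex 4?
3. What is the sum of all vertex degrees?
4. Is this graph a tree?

Count: 5 vertices, 4 edges.
Vertex 4 has neighbors [0, 3], degree = 2.
Handshaking lemma: 2 * 4 = 8.
A graph is a tree iff it is connected and has exactly n-1 edges. This graph is connected (all 5 vertices in one component) and has 5-1 = 4 edges. It is a tree.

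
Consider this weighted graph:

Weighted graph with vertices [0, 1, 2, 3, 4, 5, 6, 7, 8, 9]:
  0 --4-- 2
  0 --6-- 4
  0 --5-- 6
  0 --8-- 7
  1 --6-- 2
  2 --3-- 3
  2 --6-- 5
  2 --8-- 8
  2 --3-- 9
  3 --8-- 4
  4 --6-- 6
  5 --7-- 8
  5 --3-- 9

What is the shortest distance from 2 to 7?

Using Dijkstra's algorithm from vertex 2:
Shortest path: 2 -> 0 -> 7
Total weight: 4 + 8 = 12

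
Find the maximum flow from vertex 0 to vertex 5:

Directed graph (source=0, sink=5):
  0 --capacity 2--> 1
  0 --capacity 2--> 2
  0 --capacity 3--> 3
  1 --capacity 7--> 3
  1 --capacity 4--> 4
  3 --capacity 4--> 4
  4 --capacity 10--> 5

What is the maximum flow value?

Computing max flow:
  Flow on (0->1): 2/2
  Flow on (0->3): 3/3
  Flow on (1->4): 2/4
  Flow on (3->4): 3/4
  Flow on (4->5): 5/10
Maximum flow = 5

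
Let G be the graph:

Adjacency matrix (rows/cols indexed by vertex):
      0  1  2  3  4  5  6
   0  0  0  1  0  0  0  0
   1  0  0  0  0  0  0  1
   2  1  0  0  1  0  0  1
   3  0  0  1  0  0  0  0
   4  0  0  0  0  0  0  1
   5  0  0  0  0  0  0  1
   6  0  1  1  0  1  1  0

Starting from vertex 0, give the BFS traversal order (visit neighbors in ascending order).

BFS from vertex 0 (neighbors processed in ascending order):
Visit order: 0, 2, 3, 6, 1, 4, 5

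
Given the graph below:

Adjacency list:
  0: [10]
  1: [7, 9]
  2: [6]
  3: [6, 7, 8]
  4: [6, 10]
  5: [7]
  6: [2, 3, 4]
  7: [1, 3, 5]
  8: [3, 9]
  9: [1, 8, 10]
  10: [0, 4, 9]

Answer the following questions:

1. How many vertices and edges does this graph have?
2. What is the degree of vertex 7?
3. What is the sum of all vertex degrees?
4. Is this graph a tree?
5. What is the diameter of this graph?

Count: 11 vertices, 12 edges.
Vertex 7 has neighbors [1, 3, 5], degree = 3.
Handshaking lemma: 2 * 12 = 24.
A tree on 11 vertices has 10 edges. This graph has 12 edges (2 extra). Not a tree.
Diameter (longest shortest path) = 5.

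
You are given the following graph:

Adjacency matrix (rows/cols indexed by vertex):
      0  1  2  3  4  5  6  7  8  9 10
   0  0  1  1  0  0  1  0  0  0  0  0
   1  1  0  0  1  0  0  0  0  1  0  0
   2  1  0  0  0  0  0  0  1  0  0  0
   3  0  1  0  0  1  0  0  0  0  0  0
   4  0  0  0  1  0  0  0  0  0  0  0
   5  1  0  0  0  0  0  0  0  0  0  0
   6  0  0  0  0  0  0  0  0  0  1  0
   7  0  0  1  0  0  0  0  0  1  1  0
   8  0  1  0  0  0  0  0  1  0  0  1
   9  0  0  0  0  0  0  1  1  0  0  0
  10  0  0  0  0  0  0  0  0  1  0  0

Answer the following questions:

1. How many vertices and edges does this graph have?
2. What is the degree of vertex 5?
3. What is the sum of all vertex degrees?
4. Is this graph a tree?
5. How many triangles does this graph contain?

Count: 11 vertices, 11 edges.
Vertex 5 has neighbors [0], degree = 1.
Handshaking lemma: 2 * 11 = 22.
A tree on 11 vertices has 10 edges. This graph has 11 edges (1 extra). Not a tree.
Number of triangles = 0.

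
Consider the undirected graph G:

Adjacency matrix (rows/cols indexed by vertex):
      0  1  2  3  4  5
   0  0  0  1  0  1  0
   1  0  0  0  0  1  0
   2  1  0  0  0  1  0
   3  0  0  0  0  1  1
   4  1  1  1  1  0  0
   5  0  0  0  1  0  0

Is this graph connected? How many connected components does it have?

Checking connectivity: the graph has 1 connected component(s).
All vertices are reachable from each other. The graph IS connected.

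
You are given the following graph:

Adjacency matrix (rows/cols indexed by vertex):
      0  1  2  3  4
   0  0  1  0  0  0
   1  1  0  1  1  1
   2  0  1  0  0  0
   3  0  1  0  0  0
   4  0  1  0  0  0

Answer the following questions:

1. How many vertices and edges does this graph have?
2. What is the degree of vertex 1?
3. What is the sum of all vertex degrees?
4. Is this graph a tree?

Count: 5 vertices, 4 edges.
Vertex 1 has neighbors [0, 2, 3, 4], degree = 4.
Handshaking lemma: 2 * 4 = 8.
A graph is a tree iff it is connected and has exactly n-1 edges. This graph is connected (all 5 vertices in one component) and has 5-1 = 4 edges. It is a tree.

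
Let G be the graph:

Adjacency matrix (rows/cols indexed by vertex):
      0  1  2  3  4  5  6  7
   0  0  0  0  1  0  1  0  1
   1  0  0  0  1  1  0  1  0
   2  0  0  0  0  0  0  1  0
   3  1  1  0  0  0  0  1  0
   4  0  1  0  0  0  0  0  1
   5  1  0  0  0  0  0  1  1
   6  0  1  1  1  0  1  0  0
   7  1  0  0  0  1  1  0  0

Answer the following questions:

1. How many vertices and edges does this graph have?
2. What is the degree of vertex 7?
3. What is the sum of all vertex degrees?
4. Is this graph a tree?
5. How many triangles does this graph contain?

Count: 8 vertices, 11 edges.
Vertex 7 has neighbors [0, 4, 5], degree = 3.
Handshaking lemma: 2 * 11 = 22.
A tree on 8 vertices has 7 edges. This graph has 11 edges (4 extra). Not a tree.
Number of triangles = 2.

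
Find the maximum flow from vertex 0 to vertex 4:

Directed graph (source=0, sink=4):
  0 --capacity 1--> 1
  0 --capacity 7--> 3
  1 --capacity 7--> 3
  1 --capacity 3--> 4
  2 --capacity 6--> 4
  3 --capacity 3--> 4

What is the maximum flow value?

Computing max flow:
  Flow on (0->1): 1/1
  Flow on (0->3): 3/7
  Flow on (1->4): 1/3
  Flow on (3->4): 3/3
Maximum flow = 4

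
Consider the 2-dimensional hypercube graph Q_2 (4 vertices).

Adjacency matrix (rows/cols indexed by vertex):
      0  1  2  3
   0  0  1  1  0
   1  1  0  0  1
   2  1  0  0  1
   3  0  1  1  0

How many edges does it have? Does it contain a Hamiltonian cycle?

Q_2 has 4 * 2 / 2 = 4 edges.
Q_2 (d >= 2) always has a Hamiltonian cycle: a 2-bit cyclic Gray code visits every vertex exactly once and returns to the start.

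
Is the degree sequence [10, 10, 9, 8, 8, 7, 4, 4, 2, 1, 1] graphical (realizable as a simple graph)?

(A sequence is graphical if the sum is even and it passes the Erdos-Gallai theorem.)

Sum of degrees = 64. Sum is even but fails Erdos-Gallai. The sequence is NOT graphical.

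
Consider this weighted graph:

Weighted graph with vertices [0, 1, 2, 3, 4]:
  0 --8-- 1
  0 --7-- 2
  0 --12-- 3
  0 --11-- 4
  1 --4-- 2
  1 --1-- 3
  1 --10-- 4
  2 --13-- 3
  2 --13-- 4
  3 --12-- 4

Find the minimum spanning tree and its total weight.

Applying Kruskal's algorithm (sort edges by weight, add if no cycle):
  Add (1,3) w=1
  Add (1,2) w=4
  Add (0,2) w=7
  Skip (0,1) w=8 (creates cycle)
  Add (1,4) w=10
  Skip (0,4) w=11 (creates cycle)
  Skip (0,3) w=12 (creates cycle)
  Skip (3,4) w=12 (creates cycle)
  Skip (2,4) w=13 (creates cycle)
  Skip (2,3) w=13 (creates cycle)
MST weight = 22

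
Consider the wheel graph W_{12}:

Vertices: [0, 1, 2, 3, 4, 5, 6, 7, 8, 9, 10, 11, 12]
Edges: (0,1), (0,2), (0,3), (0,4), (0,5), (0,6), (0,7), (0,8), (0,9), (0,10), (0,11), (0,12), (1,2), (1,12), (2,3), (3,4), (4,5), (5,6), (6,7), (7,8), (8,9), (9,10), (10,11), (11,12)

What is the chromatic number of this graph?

W_{12} = C_{12} plus a hub adjacent to every cycle vertex.
The outer cycle needs 2 colors (even cycle); the hub is adjacent to all of them so needs a fresh color.
Chromatic number = 2 + 1 = 3.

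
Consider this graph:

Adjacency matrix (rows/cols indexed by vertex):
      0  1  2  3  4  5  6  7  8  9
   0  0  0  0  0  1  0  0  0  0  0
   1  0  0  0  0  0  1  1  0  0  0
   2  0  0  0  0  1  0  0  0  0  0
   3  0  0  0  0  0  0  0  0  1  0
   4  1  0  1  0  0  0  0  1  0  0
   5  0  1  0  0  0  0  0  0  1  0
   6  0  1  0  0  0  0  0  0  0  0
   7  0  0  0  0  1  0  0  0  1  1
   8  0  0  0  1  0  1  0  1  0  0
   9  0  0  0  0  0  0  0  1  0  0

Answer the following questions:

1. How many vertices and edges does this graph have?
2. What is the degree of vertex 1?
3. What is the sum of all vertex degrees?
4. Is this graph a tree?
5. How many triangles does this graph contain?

Count: 10 vertices, 9 edges.
Vertex 1 has neighbors [5, 6], degree = 2.
Handshaking lemma: 2 * 9 = 18.
A graph is a tree iff it is connected and has exactly n-1 edges. This graph is connected (all 10 vertices in one component) and has 10-1 = 9 edges. It is a tree.
Number of triangles = 0.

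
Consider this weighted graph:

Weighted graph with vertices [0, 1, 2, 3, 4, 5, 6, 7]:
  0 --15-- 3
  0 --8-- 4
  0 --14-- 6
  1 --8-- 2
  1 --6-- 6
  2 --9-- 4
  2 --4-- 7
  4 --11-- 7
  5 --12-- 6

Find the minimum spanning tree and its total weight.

Applying Kruskal's algorithm (sort edges by weight, add if no cycle):
  Add (2,7) w=4
  Add (1,6) w=6
  Add (0,4) w=8
  Add (1,2) w=8
  Add (2,4) w=9
  Skip (4,7) w=11 (creates cycle)
  Add (5,6) w=12
  Skip (0,6) w=14 (creates cycle)
  Add (0,3) w=15
MST weight = 62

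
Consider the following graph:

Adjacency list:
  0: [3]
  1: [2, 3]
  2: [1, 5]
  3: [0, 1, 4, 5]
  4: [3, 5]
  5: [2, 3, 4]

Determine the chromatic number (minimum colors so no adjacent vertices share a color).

The graph has a maximum clique of size 3 (lower bound on chromatic number).
A valid 3-coloring: {0: 1, 1: 1, 2: 0, 3: 0, 4: 2, 5: 1}.
Chromatic number = 3.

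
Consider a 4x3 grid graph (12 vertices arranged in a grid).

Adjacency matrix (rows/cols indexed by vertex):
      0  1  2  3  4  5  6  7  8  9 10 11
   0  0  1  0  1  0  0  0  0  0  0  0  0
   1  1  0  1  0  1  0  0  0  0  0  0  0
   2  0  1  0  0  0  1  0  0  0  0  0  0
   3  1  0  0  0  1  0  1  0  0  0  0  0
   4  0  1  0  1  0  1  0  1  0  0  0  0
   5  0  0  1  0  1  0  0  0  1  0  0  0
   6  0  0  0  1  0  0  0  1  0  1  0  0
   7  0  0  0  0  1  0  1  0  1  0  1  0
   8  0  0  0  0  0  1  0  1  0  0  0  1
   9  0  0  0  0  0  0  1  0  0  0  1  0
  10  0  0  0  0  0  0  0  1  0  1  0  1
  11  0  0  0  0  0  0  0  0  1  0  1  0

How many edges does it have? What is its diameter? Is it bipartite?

A 4x3 grid has 9 vertical edges and 8 horizontal edges.
Total edges = 9 + 8 = 17.
Diameter = (4-1) + (3-1) = 5 (corner to opposite corner).
Grid graphs are bipartite (checkerboard coloring).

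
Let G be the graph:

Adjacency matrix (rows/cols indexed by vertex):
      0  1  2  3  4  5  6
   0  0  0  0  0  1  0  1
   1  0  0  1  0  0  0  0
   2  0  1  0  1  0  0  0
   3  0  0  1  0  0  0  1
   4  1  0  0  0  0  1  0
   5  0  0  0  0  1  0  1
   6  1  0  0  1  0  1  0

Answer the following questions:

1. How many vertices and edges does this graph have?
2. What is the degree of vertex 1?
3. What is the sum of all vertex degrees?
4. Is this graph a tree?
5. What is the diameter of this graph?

Count: 7 vertices, 7 edges.
Vertex 1 has neighbors [2], degree = 1.
Handshaking lemma: 2 * 7 = 14.
A tree on 7 vertices has 6 edges. This graph has 7 edges (1 extra). Not a tree.
Diameter (longest shortest path) = 5.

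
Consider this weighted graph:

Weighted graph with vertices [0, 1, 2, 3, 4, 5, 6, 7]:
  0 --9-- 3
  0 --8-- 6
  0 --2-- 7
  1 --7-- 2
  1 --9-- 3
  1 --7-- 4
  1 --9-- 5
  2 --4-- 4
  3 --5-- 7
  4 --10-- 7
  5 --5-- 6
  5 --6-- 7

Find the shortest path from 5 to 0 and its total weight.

Using Dijkstra's algorithm from vertex 5:
Shortest path: 5 -> 7 -> 0
Total weight: 6 + 2 = 8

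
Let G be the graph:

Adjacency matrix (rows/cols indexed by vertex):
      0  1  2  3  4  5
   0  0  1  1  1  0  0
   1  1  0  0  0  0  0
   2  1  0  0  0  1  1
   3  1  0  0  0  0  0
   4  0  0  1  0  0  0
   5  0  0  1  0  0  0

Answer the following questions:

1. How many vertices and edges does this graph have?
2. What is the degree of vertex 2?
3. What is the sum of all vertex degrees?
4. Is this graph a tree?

Count: 6 vertices, 5 edges.
Vertex 2 has neighbors [0, 4, 5], degree = 3.
Handshaking lemma: 2 * 5 = 10.
A graph is a tree iff it is connected and has exactly n-1 edges. This graph is connected (all 6 vertices in one component) and has 6-1 = 5 edges. It is a tree.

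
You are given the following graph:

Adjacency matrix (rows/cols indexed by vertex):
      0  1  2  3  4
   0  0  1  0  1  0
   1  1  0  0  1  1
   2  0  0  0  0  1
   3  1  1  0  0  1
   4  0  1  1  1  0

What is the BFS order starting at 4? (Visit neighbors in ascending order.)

BFS from vertex 4 (neighbors processed in ascending order):
Visit order: 4, 1, 2, 3, 0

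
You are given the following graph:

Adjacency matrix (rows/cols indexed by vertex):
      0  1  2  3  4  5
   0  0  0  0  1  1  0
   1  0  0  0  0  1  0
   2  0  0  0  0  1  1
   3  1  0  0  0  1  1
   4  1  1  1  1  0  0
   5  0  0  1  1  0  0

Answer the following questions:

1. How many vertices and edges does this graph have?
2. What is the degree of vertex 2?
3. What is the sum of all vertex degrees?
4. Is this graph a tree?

Count: 6 vertices, 7 edges.
Vertex 2 has neighbors [4, 5], degree = 2.
Handshaking lemma: 2 * 7 = 14.
A tree on 6 vertices has 5 edges. This graph has 7 edges (2 extra). Not a tree.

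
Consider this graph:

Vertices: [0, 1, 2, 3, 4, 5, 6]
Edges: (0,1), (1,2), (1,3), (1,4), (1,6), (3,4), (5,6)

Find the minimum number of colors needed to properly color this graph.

The graph has a maximum clique of size 3 (lower bound on chromatic number).
A valid 3-coloring: {0: 1, 1: 0, 2: 1, 3: 1, 4: 2, 5: 0, 6: 1}.
Chromatic number = 3.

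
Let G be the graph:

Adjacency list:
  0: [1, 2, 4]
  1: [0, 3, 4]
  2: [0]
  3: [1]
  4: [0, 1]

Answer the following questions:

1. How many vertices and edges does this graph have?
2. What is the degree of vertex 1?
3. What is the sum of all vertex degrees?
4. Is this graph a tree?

Count: 5 vertices, 5 edges.
Vertex 1 has neighbors [0, 3, 4], degree = 3.
Handshaking lemma: 2 * 5 = 10.
A tree on 5 vertices has 4 edges. This graph has 5 edges (1 extra). Not a tree.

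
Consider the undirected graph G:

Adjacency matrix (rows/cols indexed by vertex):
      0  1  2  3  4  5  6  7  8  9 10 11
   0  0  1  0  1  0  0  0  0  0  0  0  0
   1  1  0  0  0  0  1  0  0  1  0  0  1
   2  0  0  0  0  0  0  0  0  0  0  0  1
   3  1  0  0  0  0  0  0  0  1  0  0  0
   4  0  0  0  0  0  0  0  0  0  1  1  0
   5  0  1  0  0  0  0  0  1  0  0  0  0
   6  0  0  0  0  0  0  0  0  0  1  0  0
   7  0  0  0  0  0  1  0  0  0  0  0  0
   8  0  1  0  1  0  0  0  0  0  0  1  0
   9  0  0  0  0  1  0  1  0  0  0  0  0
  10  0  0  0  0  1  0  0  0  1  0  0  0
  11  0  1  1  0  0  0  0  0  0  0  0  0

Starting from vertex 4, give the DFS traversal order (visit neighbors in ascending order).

DFS from vertex 4 (neighbors processed in ascending order):
Visit order: 4, 9, 6, 10, 8, 1, 0, 3, 5, 7, 11, 2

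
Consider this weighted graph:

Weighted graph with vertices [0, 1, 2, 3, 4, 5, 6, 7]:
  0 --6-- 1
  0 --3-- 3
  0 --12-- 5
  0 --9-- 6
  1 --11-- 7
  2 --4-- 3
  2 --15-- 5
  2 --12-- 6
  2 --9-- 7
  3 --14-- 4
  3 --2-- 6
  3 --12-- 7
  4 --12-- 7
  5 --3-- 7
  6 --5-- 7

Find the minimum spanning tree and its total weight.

Applying Kruskal's algorithm (sort edges by weight, add if no cycle):
  Add (3,6) w=2
  Add (0,3) w=3
  Add (5,7) w=3
  Add (2,3) w=4
  Add (6,7) w=5
  Add (0,1) w=6
  Skip (0,6) w=9 (creates cycle)
  Skip (2,7) w=9 (creates cycle)
  Skip (1,7) w=11 (creates cycle)
  Skip (0,5) w=12 (creates cycle)
  Skip (2,6) w=12 (creates cycle)
  Skip (3,7) w=12 (creates cycle)
  Add (4,7) w=12
  Skip (3,4) w=14 (creates cycle)
  Skip (2,5) w=15 (creates cycle)
MST weight = 35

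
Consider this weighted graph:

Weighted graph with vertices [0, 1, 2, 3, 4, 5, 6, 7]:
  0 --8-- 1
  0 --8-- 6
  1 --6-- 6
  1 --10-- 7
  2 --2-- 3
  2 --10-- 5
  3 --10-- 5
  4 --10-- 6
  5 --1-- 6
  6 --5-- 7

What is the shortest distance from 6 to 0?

Using Dijkstra's algorithm from vertex 6:
Shortest path: 6 -> 0
Total weight: 8 = 8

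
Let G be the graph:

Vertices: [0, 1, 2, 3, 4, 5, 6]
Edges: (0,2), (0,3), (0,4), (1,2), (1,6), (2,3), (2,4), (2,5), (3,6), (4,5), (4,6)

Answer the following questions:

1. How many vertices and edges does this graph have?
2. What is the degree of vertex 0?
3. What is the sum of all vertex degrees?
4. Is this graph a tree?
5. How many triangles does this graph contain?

Count: 7 vertices, 11 edges.
Vertex 0 has neighbors [2, 3, 4], degree = 3.
Handshaking lemma: 2 * 11 = 22.
A tree on 7 vertices has 6 edges. This graph has 11 edges (5 extra). Not a tree.
Number of triangles = 3.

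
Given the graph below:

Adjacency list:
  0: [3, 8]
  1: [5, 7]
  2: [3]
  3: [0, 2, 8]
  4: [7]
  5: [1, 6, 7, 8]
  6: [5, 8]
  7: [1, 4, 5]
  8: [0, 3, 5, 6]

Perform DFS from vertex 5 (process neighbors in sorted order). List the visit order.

DFS from vertex 5 (neighbors processed in ascending order):
Visit order: 5, 1, 7, 4, 6, 8, 0, 3, 2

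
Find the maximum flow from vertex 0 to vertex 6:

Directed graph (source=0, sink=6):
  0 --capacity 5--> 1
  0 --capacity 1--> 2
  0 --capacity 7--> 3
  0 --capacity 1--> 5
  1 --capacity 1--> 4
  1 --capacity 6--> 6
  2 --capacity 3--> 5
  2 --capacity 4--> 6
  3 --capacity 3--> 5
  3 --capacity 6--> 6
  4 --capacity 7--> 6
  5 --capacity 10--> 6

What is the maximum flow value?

Computing max flow:
  Flow on (0->1): 5/5
  Flow on (0->2): 1/1
  Flow on (0->3): 7/7
  Flow on (0->5): 1/1
  Flow on (1->6): 5/6
  Flow on (2->6): 1/4
  Flow on (3->5): 1/3
  Flow on (3->6): 6/6
  Flow on (5->6): 2/10
Maximum flow = 14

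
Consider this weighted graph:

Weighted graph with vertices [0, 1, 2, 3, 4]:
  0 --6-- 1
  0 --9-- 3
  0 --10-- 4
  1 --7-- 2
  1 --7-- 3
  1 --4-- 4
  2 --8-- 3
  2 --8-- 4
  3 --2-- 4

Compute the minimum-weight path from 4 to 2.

Using Dijkstra's algorithm from vertex 4:
Shortest path: 4 -> 2
Total weight: 8 = 8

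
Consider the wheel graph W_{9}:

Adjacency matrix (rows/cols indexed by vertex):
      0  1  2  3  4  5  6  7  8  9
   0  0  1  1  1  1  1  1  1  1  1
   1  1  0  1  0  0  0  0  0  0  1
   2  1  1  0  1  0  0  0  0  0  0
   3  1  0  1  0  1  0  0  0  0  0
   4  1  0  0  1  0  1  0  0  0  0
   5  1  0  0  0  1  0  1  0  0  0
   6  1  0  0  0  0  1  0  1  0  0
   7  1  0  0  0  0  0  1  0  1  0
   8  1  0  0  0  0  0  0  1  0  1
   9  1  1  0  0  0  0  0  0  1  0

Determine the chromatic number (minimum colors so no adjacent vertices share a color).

W_{9} = C_{9} plus a hub adjacent to every cycle vertex.
The outer cycle needs 3 colors (odd cycle); the hub is adjacent to all of them so needs a fresh color.
Chromatic number = 3 + 1 = 4.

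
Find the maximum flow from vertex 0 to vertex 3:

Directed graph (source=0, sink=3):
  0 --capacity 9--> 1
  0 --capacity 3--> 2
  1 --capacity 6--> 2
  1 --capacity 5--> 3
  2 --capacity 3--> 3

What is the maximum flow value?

Computing max flow:
  Flow on (0->1): 8/9
  Flow on (1->2): 3/6
  Flow on (1->3): 5/5
  Flow on (2->3): 3/3
Maximum flow = 8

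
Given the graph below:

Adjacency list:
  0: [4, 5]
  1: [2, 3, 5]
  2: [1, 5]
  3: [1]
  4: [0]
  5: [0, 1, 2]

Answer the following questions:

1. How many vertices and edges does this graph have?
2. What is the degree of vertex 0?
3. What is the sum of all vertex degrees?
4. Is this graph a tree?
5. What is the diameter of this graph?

Count: 6 vertices, 6 edges.
Vertex 0 has neighbors [4, 5], degree = 2.
Handshaking lemma: 2 * 6 = 12.
A tree on 6 vertices has 5 edges. This graph has 6 edges (1 extra). Not a tree.
Diameter (longest shortest path) = 4.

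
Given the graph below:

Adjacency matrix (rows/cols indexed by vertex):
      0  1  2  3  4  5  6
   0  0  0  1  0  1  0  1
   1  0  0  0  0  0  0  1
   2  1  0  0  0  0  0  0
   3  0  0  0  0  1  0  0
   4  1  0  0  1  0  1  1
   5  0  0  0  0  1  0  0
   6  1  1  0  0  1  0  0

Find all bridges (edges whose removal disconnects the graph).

A bridge is an edge whose removal increases the number of connected components.
Bridges found: (0,2), (1,6), (3,4), (4,5)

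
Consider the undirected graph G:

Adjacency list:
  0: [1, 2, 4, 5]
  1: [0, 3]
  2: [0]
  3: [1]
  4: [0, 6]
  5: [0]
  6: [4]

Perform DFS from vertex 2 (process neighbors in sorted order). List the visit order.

DFS from vertex 2 (neighbors processed in ascending order):
Visit order: 2, 0, 1, 3, 4, 6, 5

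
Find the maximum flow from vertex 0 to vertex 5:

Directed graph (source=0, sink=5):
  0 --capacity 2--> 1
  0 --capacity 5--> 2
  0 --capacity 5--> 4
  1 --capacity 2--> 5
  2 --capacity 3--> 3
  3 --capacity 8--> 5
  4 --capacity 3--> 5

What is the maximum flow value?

Computing max flow:
  Flow on (0->1): 2/2
  Flow on (0->2): 3/5
  Flow on (0->4): 3/5
  Flow on (1->5): 2/2
  Flow on (2->3): 3/3
  Flow on (3->5): 3/8
  Flow on (4->5): 3/3
Maximum flow = 8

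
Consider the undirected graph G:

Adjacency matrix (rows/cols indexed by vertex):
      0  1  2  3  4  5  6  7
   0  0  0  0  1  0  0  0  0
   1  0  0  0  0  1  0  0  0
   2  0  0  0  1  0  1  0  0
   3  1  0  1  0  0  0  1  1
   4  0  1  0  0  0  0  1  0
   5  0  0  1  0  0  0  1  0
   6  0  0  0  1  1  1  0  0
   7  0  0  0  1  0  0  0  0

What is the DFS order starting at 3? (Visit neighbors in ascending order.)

DFS from vertex 3 (neighbors processed in ascending order):
Visit order: 3, 0, 2, 5, 6, 4, 1, 7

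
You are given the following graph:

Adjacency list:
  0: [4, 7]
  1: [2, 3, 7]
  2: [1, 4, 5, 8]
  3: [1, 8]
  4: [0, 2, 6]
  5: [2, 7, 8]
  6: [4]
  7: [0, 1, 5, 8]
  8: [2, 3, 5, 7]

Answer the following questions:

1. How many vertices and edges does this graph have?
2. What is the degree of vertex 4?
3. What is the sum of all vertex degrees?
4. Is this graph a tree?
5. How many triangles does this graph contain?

Count: 9 vertices, 13 edges.
Vertex 4 has neighbors [0, 2, 6], degree = 3.
Handshaking lemma: 2 * 13 = 26.
A tree on 9 vertices has 8 edges. This graph has 13 edges (5 extra). Not a tree.
Number of triangles = 2.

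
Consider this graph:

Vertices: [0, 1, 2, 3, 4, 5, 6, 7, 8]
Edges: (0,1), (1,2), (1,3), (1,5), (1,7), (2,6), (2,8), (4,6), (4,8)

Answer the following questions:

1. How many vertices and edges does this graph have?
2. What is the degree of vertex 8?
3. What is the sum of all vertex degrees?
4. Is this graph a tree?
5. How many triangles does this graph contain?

Count: 9 vertices, 9 edges.
Vertex 8 has neighbors [2, 4], degree = 2.
Handshaking lemma: 2 * 9 = 18.
A tree on 9 vertices has 8 edges. This graph has 9 edges (1 extra). Not a tree.
Number of triangles = 0.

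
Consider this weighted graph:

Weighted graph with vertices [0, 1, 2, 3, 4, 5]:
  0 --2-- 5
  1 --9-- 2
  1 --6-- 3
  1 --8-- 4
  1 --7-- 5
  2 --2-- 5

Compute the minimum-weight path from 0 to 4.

Using Dijkstra's algorithm from vertex 0:
Shortest path: 0 -> 5 -> 1 -> 4
Total weight: 2 + 7 + 8 = 17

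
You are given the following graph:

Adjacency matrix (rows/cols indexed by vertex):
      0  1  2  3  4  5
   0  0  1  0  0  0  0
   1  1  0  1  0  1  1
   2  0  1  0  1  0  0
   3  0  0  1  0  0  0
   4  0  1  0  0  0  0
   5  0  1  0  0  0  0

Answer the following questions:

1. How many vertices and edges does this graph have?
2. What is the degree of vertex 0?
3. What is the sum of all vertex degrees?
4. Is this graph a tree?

Count: 6 vertices, 5 edges.
Vertex 0 has neighbors [1], degree = 1.
Handshaking lemma: 2 * 5 = 10.
A graph is a tree iff it is connected and has exactly n-1 edges. This graph is connected (all 6 vertices in one component) and has 6-1 = 5 edges. It is a tree.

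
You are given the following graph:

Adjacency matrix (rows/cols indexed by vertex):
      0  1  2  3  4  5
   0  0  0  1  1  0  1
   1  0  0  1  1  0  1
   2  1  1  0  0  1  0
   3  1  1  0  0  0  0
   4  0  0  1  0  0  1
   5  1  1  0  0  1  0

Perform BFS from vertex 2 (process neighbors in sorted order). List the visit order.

BFS from vertex 2 (neighbors processed in ascending order):
Visit order: 2, 0, 1, 4, 3, 5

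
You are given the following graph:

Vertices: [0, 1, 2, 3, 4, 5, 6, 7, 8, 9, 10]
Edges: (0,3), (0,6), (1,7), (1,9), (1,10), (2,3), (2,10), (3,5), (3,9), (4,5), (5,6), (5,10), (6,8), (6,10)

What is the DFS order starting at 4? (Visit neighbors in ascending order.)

DFS from vertex 4 (neighbors processed in ascending order):
Visit order: 4, 5, 3, 0, 6, 8, 10, 1, 7, 9, 2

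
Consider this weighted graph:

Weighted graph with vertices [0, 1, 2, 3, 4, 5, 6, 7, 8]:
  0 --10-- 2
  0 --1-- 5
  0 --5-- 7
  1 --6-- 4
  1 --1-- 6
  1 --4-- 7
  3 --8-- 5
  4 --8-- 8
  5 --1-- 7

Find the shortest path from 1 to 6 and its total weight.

Using Dijkstra's algorithm from vertex 1:
Shortest path: 1 -> 6
Total weight: 1 = 1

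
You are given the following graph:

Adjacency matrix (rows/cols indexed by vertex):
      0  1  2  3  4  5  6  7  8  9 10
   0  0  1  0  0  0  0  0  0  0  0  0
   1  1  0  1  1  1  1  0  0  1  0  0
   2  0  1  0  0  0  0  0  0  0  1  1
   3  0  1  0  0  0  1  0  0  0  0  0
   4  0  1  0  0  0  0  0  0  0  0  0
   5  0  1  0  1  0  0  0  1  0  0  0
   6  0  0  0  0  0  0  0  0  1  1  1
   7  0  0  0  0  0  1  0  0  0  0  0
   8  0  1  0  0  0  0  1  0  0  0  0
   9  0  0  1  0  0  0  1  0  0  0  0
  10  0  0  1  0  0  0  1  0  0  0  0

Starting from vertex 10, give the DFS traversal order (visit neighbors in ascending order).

DFS from vertex 10 (neighbors processed in ascending order):
Visit order: 10, 2, 1, 0, 3, 5, 7, 4, 8, 6, 9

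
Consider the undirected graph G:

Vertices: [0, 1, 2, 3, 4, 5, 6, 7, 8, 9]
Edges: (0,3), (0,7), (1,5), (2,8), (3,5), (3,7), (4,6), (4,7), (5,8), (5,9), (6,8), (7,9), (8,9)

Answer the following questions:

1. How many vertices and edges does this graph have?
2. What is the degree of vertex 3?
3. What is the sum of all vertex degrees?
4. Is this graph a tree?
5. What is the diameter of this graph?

Count: 10 vertices, 13 edges.
Vertex 3 has neighbors [0, 5, 7], degree = 3.
Handshaking lemma: 2 * 13 = 26.
A tree on 10 vertices has 9 edges. This graph has 13 edges (4 extra). Not a tree.
Diameter (longest shortest path) = 4.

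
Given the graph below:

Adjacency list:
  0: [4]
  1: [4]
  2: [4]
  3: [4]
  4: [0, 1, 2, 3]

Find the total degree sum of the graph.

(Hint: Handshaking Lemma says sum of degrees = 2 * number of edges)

Count edges: 4 edges.
By Handshaking Lemma: sum of degrees = 2 * 4 = 8.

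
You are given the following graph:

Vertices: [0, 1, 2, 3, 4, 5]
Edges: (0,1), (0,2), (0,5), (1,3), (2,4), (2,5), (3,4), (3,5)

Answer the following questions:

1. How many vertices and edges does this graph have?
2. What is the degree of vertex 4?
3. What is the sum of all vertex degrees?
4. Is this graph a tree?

Count: 6 vertices, 8 edges.
Vertex 4 has neighbors [2, 3], degree = 2.
Handshaking lemma: 2 * 8 = 16.
A tree on 6 vertices has 5 edges. This graph has 8 edges (3 extra). Not a tree.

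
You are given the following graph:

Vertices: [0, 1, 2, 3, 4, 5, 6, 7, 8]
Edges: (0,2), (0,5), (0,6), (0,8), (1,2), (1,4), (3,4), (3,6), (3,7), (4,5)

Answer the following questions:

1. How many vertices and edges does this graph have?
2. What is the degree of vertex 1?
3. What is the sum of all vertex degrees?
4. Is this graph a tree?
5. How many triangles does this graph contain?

Count: 9 vertices, 10 edges.
Vertex 1 has neighbors [2, 4], degree = 2.
Handshaking lemma: 2 * 10 = 20.
A tree on 9 vertices has 8 edges. This graph has 10 edges (2 extra). Not a tree.
Number of triangles = 0.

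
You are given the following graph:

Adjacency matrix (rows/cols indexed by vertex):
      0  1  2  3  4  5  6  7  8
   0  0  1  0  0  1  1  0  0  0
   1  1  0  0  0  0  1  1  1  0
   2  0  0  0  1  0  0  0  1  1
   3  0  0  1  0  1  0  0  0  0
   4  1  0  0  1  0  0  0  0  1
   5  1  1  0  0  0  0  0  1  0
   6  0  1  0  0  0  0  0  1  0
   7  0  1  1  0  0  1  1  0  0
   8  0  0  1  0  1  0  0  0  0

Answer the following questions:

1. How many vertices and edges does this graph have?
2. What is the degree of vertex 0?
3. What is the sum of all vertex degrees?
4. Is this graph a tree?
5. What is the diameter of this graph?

Count: 9 vertices, 13 edges.
Vertex 0 has neighbors [1, 4, 5], degree = 3.
Handshaking lemma: 2 * 13 = 26.
A tree on 9 vertices has 8 edges. This graph has 13 edges (5 extra). Not a tree.
Diameter (longest shortest path) = 3.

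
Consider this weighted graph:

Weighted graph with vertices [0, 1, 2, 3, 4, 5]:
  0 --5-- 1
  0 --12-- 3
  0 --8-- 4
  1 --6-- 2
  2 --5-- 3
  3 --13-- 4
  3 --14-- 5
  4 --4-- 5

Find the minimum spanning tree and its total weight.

Applying Kruskal's algorithm (sort edges by weight, add if no cycle):
  Add (4,5) w=4
  Add (0,1) w=5
  Add (2,3) w=5
  Add (1,2) w=6
  Add (0,4) w=8
  Skip (0,3) w=12 (creates cycle)
  Skip (3,4) w=13 (creates cycle)
  Skip (3,5) w=14 (creates cycle)
MST weight = 28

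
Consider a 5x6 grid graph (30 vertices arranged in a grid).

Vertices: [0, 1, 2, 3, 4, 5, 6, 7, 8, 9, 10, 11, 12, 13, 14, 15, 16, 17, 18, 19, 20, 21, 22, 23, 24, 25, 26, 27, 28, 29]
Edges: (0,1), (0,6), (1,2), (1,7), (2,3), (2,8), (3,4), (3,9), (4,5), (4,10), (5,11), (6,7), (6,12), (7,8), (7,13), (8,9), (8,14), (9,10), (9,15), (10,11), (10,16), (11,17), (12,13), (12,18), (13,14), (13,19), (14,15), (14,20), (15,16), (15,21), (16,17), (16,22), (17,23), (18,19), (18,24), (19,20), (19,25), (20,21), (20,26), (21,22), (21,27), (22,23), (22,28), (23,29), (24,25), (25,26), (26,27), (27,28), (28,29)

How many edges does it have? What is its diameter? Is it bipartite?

A 5x6 grid has 24 vertical edges and 25 horizontal edges.
Total edges = 24 + 25 = 49.
Diameter = (5-1) + (6-1) = 9 (corner to opposite corner).
Grid graphs are bipartite (checkerboard coloring).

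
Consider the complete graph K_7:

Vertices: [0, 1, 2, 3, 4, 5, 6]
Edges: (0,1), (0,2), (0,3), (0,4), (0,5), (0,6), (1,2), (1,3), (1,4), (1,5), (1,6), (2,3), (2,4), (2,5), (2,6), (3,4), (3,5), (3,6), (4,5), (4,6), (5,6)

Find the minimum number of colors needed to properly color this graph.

In K_7, every vertex is adjacent to every other vertex.
Each vertex needs a unique color.
Chromatic number = 7.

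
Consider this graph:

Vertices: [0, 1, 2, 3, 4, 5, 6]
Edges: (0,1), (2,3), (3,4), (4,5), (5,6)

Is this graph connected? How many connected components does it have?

Checking connectivity: the graph has 2 connected component(s).
Components: [[0, 1], [2, 3, 4, 5, 6]]. The graph is NOT connected.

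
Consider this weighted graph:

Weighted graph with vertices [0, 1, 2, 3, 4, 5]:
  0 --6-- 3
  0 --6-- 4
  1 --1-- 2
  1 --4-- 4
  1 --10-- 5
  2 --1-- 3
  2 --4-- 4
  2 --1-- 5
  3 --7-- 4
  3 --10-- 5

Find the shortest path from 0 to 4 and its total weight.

Using Dijkstra's algorithm from vertex 0:
Shortest path: 0 -> 4
Total weight: 6 = 6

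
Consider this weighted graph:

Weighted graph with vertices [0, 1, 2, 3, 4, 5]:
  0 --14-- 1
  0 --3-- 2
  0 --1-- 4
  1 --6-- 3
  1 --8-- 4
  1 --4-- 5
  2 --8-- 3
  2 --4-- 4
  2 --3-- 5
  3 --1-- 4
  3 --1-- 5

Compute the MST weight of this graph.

Applying Kruskal's algorithm (sort edges by weight, add if no cycle):
  Add (0,4) w=1
  Add (3,4) w=1
  Add (3,5) w=1
  Add (0,2) w=3
  Skip (2,5) w=3 (creates cycle)
  Add (1,5) w=4
  Skip (2,4) w=4 (creates cycle)
  Skip (1,3) w=6 (creates cycle)
  Skip (1,4) w=8 (creates cycle)
  Skip (2,3) w=8 (creates cycle)
  Skip (0,1) w=14 (creates cycle)
MST weight = 10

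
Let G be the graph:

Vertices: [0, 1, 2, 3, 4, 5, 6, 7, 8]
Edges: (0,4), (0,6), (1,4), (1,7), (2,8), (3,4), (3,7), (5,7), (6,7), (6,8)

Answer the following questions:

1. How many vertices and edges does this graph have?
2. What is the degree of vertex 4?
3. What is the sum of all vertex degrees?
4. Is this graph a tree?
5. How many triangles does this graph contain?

Count: 9 vertices, 10 edges.
Vertex 4 has neighbors [0, 1, 3], degree = 3.
Handshaking lemma: 2 * 10 = 20.
A tree on 9 vertices has 8 edges. This graph has 10 edges (2 extra). Not a tree.
Number of triangles = 0.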